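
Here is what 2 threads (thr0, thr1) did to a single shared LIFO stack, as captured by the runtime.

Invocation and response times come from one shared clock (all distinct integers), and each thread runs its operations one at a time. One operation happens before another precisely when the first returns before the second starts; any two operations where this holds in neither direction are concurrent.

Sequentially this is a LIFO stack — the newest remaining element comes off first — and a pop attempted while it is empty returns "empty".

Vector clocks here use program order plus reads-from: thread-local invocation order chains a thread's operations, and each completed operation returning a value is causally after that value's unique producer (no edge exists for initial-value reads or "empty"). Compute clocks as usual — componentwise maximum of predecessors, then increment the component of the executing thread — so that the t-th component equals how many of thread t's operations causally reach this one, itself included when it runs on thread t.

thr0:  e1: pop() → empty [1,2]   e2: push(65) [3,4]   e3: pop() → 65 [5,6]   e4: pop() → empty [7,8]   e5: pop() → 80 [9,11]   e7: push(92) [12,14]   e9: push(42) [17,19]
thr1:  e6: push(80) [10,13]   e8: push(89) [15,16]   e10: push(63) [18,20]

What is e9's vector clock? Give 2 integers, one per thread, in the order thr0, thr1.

e6, invoked 10, has no incoming edges; only thr1's bump applies → (0, 1)
e1, invoked 1, has no incoming edges; only thr0's bump applies → (1, 0)
merge at e8 (invoked 15): VC(e6)=(0, 1), own-thread bump on thr1 → (0, 2)
merge at e2 (invoked 3): VC(e1)=(1, 0), own-thread bump on thr0 → (2, 0)
merge at e10 (invoked 18): VC(e8)=(0, 2), own-thread bump on thr1 → (0, 3)
merge at e3 (invoked 5): VC(e2)=(2, 0), own-thread bump on thr0 → (3, 0)
merge at e4 (invoked 7): VC(e3)=(3, 0), own-thread bump on thr0 → (4, 0)
merge at e5 (invoked 9): VC(e4)=(4, 0), VC(e6)=(0, 1), own-thread bump on thr0 → (5, 1)
merge at e7 (invoked 12): VC(e5)=(5, 1), own-thread bump on thr0 → (6, 1)
merge at e9 (invoked 17): VC(e7)=(6, 1), own-thread bump on thr0 → (7, 1)
target: VC(e9) = (7, 1)

(7, 1)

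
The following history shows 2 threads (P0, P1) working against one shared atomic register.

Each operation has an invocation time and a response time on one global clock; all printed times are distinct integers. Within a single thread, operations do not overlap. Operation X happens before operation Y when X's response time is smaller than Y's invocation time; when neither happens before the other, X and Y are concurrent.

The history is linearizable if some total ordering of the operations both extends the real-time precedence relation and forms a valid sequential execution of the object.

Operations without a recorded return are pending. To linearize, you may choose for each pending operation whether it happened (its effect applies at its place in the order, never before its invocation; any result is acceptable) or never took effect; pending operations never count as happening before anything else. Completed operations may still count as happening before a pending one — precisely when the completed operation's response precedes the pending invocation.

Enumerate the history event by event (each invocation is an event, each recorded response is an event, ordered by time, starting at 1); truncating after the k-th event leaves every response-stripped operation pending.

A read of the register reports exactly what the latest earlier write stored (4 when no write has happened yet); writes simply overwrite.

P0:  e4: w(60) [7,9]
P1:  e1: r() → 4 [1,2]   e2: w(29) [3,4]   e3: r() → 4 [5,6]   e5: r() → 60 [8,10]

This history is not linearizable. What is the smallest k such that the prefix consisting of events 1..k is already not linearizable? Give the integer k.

events 1..5 are linearizable; a witness order is e1, e2:
step 1: e1 r() → 4 — value 4
step 2: e2 w(29) — value 29
once event 6 joins (e3's response, time 6), exhaustive search finds no witness
e.g. e1, e2, e3: illegal at step 3, since e3 r() → 4 cannot apply there

6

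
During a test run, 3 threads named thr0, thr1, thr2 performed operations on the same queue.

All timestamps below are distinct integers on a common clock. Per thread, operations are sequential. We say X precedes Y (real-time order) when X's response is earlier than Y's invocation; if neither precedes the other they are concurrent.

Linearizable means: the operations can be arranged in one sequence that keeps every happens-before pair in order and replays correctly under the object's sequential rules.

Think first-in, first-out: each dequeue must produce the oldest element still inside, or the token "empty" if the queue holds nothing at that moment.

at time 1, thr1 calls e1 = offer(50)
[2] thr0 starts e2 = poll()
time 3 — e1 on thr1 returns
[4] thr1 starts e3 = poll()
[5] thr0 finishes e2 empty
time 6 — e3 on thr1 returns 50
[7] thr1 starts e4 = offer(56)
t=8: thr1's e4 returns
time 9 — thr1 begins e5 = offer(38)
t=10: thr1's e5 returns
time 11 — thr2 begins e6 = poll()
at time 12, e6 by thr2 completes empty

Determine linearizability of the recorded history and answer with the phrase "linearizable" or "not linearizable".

not linearizable

through event 11 a valid linearization exists; event 12 (e6 responding at time 12) ends that
6 completed operations, 3 real-time-consistent orders — every queue replay fails
sample order e1, e2, e3, e4, e5, e6 stalls at step 2 — e2 poll() → empty has no legal effect
sample order e1, e3, e2, e4, e5, e6 stalls at step 6 — e6 poll() → empty has no legal effect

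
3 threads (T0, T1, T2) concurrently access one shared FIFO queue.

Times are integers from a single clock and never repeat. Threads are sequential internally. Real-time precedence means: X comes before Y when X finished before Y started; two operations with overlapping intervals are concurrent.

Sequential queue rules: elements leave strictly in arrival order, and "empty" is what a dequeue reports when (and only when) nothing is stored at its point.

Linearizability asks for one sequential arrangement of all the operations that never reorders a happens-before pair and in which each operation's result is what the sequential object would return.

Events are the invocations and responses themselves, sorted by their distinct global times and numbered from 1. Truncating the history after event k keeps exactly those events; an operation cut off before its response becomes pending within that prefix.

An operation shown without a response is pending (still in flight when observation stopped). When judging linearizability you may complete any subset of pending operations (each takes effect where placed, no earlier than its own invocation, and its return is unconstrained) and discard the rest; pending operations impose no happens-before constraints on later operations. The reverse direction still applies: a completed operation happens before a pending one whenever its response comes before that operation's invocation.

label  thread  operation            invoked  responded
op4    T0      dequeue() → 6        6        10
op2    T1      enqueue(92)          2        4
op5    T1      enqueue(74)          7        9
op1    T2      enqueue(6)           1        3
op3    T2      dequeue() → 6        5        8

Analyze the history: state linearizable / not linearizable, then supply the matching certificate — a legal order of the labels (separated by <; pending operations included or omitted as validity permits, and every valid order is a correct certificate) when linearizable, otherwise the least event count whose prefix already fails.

prefix check: 1..9 passes, 1..10 fails once op4's time-10 response joins
real-time-consistent orders of the 5 completed operations: 12 — all fail the FIFO queue replay
one such order, op1, op2, op3, op4, op5, breaks at step 4 where op4 dequeue() → 6 is illegal
one such order, op1, op2, op3, op5, op4, breaks at step 5 where op4 dequeue() → 6 is illegal

not linearizable — minimal violating prefix: 10 events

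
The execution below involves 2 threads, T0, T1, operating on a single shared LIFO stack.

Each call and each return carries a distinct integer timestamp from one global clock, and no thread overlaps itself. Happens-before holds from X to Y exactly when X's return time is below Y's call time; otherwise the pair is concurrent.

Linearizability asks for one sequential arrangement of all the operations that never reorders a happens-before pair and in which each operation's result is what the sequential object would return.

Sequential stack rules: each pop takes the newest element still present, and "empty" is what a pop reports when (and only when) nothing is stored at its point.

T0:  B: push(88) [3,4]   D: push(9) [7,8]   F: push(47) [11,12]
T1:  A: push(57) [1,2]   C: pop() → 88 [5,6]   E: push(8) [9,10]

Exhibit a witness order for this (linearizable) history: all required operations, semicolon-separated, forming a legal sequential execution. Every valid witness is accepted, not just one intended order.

1. A push(57), leaving stack <57>
2. B push(88), leaving stack <57,88>
3. C pop() → 88, leaving stack <57>
4. D push(9), leaving stack <57,9>
5. E push(8), leaving stack <57,9,8>
6. F push(47), leaving stack <57,9,8,47>

A; B; C; D; E; F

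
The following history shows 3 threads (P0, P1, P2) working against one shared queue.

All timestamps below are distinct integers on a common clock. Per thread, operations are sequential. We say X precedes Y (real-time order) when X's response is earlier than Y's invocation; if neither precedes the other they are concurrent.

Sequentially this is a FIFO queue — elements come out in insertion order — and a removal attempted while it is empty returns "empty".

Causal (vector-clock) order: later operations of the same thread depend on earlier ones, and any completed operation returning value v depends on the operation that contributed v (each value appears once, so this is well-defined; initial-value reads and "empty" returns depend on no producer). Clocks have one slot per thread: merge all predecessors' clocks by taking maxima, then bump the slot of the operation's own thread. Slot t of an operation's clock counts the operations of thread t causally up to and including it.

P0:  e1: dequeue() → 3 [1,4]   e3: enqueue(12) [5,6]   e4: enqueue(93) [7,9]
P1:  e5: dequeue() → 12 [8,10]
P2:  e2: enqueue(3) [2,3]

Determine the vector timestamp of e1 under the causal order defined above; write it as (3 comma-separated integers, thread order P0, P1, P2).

e2 (invocation 2): nothing precedes it; P2's component alone gives (0, 0, 1)
VC(e1, invoked at 1): max of VC(e2)=(0, 0, 1), then +1 on thread P0 → (1, 0, 1)
VC(e3, invoked at 5): max of VC(e1)=(1, 0, 1), then +1 on thread P0 → (2, 0, 1)
VC(e5, invoked at 8): max of VC(e3)=(2, 0, 1), then +1 on thread P1 → (2, 1, 1)
VC(e4, invoked at 7): max of VC(e3)=(2, 0, 1), then +1 on thread P0 → (3, 0, 1)
target: VC(e1) = (1, 0, 1)

(1, 0, 1)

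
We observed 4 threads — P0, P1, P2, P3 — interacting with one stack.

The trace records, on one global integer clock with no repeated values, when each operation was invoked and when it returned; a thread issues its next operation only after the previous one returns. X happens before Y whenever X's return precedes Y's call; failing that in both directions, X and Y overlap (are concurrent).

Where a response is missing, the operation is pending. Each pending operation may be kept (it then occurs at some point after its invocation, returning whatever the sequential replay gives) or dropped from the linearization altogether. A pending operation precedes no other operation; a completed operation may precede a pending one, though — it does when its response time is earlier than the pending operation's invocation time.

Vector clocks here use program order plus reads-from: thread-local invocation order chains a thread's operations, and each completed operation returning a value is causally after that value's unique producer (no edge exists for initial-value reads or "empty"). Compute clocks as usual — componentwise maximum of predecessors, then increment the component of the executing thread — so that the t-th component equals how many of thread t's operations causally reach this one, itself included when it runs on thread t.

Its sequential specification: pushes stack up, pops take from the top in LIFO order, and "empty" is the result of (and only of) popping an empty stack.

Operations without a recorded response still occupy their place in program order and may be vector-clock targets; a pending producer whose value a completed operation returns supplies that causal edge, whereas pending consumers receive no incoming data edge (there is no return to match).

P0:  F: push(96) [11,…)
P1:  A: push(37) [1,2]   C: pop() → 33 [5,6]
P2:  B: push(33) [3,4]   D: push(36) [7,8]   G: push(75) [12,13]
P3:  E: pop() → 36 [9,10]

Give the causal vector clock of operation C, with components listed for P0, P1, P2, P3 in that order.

(0, 2, 1, 0)

VC(B, invoked at 3): no causal predecessors; +1 on P2 → (0, 0, 1, 0)
VC(A, invoked at 1): no causal predecessors; +1 on P1 → (0, 1, 0, 0)
VC(F, invoked at 11): no causal predecessors; +1 on P0 → (1, 0, 0, 0)
VC(D, invoked at 7): max of VC(B)=(0, 0, 1, 0), then +1 on thread P2 → (0, 0, 2, 0)
VC(E, invoked at 9): max of VC(D)=(0, 0, 2, 0), then +1 on thread P3 → (0, 0, 2, 1)
VC(G, invoked at 12): max of VC(D)=(0, 0, 2, 0), then +1 on thread P2 → (0, 0, 3, 0)
VC(C, invoked at 5): max of VC(A)=(0, 1, 0, 0), VC(B)=(0, 0, 1, 0), then +1 on thread P1 → (0, 2, 1, 0)
target: VC(C) = (0, 2, 1, 0)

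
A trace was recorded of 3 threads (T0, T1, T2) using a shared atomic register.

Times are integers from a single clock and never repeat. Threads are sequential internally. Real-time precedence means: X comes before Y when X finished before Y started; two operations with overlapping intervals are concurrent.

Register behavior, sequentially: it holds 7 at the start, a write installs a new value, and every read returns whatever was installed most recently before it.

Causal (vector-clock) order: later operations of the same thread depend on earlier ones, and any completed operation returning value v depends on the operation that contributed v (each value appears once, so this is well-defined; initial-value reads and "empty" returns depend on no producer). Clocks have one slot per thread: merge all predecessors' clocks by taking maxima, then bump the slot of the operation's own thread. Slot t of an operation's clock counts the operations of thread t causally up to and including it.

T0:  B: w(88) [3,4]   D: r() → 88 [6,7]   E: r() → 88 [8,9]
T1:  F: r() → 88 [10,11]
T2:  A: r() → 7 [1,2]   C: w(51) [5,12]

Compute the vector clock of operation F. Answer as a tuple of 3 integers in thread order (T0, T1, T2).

(1, 1, 0)

VC(A, invoked at 1): no causal predecessors; +1 on T2 → (0, 0, 1)
VC(B, invoked at 3): no causal predecessors; +1 on T0 → (1, 0, 0)
C (invocation 5): componentwise max over VC(A)=(0, 0, 1), +1 at T2, giving (0, 0, 2)
F (invocation 10): componentwise max over VC(B)=(1, 0, 0), +1 at T1, giving (1, 1, 0)
D (invocation 6): componentwise max over VC(B)=(1, 0, 0), +1 at T0, giving (2, 0, 0)
E (invocation 8): componentwise max over VC(B)=(1, 0, 0), VC(D)=(2, 0, 0), +1 at T0, giving (3, 0, 0)
target: VC(F) = (1, 1, 0)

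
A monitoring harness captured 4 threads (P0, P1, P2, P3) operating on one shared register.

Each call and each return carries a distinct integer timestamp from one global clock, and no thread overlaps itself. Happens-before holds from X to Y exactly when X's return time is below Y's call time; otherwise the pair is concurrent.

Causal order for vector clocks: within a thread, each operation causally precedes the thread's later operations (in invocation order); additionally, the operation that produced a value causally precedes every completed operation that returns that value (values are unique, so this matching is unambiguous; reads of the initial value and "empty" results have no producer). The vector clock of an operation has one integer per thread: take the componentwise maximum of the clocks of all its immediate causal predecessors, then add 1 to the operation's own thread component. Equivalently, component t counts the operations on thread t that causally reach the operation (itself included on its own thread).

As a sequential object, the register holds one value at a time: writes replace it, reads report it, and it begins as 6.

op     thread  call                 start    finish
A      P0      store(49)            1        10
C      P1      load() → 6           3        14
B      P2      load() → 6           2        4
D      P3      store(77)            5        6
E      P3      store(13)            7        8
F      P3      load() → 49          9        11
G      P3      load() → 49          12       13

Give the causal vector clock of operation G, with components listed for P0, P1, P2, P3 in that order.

(1, 0, 0, 4)

invoked at 5, D has no predecessors; its own P3 bump gives (0, 0, 0, 1)
invoked at 2, B has no predecessors; its own P2 bump gives (0, 0, 1, 0)
invoked at 3, C has no predecessors; its own P1 bump gives (0, 1, 0, 0)
invoked at 1, A has no predecessors; its own P0 bump gives (1, 0, 0, 0)
E, invoked 7, takes VC(D)=(0, 0, 0, 1) under max, adds 1 for P3 → (0, 0, 0, 2)
F, invoked 9, takes VC(A)=(1, 0, 0, 0), VC(E)=(0, 0, 0, 2) under max, adds 1 for P3 → (1, 0, 0, 3)
G, invoked 12, takes VC(A)=(1, 0, 0, 0), VC(F)=(1, 0, 0, 3) under max, adds 1 for P3 → (1, 0, 0, 4)
target: VC(G) = (1, 0, 0, 4)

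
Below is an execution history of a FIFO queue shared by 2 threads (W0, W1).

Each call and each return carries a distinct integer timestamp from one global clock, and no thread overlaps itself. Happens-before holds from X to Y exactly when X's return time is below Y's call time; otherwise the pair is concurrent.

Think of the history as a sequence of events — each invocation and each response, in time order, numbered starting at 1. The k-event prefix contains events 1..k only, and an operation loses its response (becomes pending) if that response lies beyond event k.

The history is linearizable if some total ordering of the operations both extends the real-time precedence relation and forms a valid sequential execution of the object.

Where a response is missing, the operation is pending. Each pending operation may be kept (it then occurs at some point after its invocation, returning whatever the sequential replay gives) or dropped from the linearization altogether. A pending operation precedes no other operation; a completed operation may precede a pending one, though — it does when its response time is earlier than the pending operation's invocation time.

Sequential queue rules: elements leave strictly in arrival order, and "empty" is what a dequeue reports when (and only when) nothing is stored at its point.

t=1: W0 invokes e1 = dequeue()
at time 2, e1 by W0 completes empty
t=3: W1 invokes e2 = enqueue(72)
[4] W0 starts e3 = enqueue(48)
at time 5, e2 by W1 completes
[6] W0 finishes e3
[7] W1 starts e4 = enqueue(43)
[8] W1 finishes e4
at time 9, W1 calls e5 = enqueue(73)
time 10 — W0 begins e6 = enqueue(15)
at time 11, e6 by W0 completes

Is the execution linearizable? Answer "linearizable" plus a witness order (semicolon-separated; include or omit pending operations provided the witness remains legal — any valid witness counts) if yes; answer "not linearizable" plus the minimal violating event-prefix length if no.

linearizable — witness: e1; e2; e3; e4; e5; e6

1. e1 dequeue() → empty, leaving queue <>
2. e2 enqueue(72), leaving queue <72>
3. e3 enqueue(48), leaving queue <72,48>
4. e4 enqueue(43), leaving queue <72,48,43>
5. e5 enqueue(73) (pending, included), leaving queue <72,48,43,73>
6. e6 enqueue(15), leaving queue <72,48,43,73,15>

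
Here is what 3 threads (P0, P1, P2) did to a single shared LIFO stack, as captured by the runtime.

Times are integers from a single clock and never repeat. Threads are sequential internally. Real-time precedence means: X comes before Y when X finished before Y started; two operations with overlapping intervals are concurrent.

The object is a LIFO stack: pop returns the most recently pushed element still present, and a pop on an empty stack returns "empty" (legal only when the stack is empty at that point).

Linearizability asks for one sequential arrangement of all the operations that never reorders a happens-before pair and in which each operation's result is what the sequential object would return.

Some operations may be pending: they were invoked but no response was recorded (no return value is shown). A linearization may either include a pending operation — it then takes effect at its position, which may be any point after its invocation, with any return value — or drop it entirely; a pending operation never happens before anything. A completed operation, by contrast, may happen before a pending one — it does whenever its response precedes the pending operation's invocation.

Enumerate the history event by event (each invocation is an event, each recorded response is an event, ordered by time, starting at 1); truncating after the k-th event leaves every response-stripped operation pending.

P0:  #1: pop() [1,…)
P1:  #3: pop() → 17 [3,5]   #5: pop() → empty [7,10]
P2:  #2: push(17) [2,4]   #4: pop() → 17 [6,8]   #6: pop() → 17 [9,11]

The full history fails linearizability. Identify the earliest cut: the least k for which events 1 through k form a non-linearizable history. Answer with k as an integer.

a valid linearization of events 1..7 exists, for instance #1, #2, #3:
after step 1 (#1 pop() (pending, included)): stack <>
after step 2 (#2 push(17)): stack <17>
after step 3 (#3 pop() → 17): stack <>
at event 8 (#4's time-8 response) nothing linearizes any more
including or dropping the 2 pending operations (#1, #5) in any combination fails
one such order, #2, #3, #4 (pending dropped), breaks at step 3 where #4 pop() → 17 is illegal
one such order, #3, #2, #4 (pending dropped), breaks at step 1 where #3 pop() → 17 is illegal

8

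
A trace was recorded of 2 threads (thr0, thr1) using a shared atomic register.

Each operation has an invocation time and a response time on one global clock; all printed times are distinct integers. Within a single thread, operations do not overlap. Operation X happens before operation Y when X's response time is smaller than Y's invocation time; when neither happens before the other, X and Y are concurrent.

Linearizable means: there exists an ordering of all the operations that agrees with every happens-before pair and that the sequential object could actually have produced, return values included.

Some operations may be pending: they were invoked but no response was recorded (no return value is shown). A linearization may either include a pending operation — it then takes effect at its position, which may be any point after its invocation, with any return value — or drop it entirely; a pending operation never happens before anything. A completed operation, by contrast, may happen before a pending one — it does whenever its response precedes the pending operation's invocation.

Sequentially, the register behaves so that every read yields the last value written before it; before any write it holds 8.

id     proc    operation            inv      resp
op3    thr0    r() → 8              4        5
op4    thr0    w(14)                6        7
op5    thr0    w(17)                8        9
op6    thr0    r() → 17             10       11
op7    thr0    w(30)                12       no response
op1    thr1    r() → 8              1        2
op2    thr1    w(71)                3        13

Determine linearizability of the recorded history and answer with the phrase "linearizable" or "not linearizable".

linearizable

witness order: op1, op3, op2, op4, op5, op6
after step 1 (op1 r() → 8): value 8
after step 2 (op3 r() → 8): value 8
after step 3 (op2 w(71)): value 71
after step 4 (op4 w(14)): value 14
after step 5 (op5 w(17)): value 17
after step 6 (op6 r() → 17): value 17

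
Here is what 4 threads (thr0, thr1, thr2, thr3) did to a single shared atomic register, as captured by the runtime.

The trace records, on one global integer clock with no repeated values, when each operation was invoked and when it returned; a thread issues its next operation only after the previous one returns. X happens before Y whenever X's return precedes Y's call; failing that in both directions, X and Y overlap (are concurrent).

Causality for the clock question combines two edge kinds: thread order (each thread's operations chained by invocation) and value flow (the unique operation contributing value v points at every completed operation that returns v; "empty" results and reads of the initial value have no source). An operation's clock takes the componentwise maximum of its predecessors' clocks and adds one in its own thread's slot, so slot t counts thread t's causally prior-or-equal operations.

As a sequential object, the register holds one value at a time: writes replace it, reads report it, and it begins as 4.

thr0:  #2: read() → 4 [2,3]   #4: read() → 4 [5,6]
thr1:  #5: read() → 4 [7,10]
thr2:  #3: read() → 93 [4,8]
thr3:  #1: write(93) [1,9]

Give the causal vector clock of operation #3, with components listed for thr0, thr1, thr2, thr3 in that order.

(0, 0, 1, 1)

#1, invoked 1, has no incoming edges; only thr3's bump applies → (0, 0, 0, 1)
#5, invoked 7, has no incoming edges; only thr1's bump applies → (0, 1, 0, 0)
#2, invoked 2, has no incoming edges; only thr0's bump applies → (1, 0, 0, 0)
#3 (invocation 4): componentwise max over VC(#1)=(0, 0, 0, 1), +1 at thr2, giving (0, 0, 1, 1)
#4 (invocation 5): componentwise max over VC(#2)=(1, 0, 0, 0), +1 at thr0, giving (2, 0, 0, 0)
target: VC(#3) = (0, 0, 1, 1)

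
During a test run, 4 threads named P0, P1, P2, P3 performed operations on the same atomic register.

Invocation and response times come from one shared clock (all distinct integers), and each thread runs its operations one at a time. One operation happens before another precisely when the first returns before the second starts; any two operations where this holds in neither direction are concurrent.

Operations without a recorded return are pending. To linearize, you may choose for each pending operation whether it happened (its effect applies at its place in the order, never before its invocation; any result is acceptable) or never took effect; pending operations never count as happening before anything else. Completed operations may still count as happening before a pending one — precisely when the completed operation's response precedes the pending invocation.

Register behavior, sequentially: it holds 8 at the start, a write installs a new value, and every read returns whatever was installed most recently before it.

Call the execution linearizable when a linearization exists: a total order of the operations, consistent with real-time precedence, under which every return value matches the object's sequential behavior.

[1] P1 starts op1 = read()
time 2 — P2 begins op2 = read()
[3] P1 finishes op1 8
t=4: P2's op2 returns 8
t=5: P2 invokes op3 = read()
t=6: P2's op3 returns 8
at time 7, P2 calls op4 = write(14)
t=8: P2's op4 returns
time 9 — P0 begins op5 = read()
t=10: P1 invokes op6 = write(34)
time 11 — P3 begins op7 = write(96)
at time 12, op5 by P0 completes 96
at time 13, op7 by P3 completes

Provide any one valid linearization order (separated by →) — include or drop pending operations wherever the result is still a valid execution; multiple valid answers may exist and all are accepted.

op1 → op2 → op3 → op4 → op6 → op7 → op5

step 1: op1 read() → 8 — value 8
step 2: op2 read() → 8 — value 8
step 3: op3 read() → 8 — value 8
step 4: op4 write(14) — value 14
step 5: op6 write(34) (pending, included) — value 34
step 6: op7 write(96) — value 96
step 7: op5 read() → 96 — value 96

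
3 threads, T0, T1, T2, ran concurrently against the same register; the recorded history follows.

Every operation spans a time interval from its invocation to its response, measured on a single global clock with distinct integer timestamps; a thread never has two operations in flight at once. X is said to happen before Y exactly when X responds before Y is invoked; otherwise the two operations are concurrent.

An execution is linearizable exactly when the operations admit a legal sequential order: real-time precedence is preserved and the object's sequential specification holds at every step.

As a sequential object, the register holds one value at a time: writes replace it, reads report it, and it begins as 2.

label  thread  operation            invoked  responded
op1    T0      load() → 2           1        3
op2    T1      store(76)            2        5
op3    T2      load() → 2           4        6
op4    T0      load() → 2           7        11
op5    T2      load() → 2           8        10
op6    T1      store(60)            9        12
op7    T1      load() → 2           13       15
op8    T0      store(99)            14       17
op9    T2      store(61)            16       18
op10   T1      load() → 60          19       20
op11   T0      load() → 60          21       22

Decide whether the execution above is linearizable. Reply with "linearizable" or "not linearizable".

not linearizable

cut after 9 events: linearizable; cut after 10 events (op5 responds, time 10): not linearizable
no legal order exists: 3 real-time-consistent candidates over 4 completed register operations, all rejected
completion choices over the 2 pending operations (op4, op6) were checked; none helps
one such order, op1, op2, op3, op5 (pending dropped), breaks at step 3 where op3 load() → 2 is illegal
one such order, op1, op3, op2, op5 (pending dropped), breaks at step 4 where op5 load() → 2 is illegal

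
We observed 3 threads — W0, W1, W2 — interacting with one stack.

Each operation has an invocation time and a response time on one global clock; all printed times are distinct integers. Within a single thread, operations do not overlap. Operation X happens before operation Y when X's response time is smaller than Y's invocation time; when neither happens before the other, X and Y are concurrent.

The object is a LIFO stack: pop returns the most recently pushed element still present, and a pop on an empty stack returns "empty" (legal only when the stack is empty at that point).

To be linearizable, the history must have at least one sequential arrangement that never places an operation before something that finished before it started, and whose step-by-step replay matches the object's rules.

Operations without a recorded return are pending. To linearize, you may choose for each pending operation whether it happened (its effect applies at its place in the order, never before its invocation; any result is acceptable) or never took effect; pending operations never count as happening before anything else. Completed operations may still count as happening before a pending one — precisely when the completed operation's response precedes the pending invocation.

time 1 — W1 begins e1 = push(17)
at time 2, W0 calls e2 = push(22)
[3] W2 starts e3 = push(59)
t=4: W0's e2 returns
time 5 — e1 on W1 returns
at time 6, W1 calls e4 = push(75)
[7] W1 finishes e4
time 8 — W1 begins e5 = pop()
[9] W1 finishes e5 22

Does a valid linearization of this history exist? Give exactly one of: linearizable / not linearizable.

not linearizable

already the first 9 events (up to e5's response at time 9) admit no linearization; the first 8 still do
4 completed operations, 2 real-time-consistent orders — every stack replay fails
include/drop combinations of the 1 pending operation (e3) were all tried; none helps
e.g. e1, e2, e4, e5 (pending dropped): illegal at step 4, since e5 pop() → 22 cannot apply there
e.g. e2, e1, e4, e5 (pending dropped): illegal at step 4, since e5 pop() → 22 cannot apply there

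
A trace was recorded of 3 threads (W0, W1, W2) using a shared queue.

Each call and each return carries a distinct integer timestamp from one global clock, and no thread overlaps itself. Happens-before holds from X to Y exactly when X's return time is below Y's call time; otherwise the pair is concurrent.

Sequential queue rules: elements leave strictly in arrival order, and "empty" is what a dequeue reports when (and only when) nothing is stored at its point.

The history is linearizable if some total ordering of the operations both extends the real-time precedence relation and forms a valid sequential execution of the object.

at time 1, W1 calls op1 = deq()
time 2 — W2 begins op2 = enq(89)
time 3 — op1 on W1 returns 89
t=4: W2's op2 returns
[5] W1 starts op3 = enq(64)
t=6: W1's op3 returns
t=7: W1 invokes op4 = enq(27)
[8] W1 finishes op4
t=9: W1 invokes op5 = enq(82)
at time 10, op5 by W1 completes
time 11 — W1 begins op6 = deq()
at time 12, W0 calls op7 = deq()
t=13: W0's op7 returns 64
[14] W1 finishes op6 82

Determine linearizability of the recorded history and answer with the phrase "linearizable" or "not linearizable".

not linearizable

prefix check: 1..13 passes, 1..14 fails once op6's time-14 response joins
real-time-consistent orders of the 7 completed operations: 4 — all fail the queue replay
one such order, op1, op2, op3, op4, op5, op6, op7, breaks at step 1 where op1 deq() → 89 is illegal
one such order, op1, op2, op3, op4, op5, op7, op6, breaks at step 1 where op1 deq() → 89 is illegal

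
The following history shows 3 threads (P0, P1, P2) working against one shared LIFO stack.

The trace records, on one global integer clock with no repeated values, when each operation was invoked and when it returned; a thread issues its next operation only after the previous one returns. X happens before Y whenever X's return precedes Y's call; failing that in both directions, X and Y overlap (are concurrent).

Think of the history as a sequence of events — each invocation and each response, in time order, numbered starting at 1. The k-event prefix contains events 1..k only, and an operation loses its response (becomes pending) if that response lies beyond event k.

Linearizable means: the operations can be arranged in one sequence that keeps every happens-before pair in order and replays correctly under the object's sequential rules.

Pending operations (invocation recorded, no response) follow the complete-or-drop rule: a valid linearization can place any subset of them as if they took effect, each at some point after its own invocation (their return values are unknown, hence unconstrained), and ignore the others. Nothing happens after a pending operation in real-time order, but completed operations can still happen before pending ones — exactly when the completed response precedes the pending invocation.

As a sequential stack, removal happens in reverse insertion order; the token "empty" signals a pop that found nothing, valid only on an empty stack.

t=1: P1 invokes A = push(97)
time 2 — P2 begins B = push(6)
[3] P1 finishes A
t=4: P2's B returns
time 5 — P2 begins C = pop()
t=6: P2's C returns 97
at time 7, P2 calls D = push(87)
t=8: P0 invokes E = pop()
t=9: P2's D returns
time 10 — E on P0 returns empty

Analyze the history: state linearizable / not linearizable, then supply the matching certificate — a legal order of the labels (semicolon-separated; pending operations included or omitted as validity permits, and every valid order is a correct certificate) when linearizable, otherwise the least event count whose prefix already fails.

not linearizable — minimal violating prefix: 10 events

cut after 9 events: linearizable; cut after 10 events (E responds, time 10): not linearizable
every one of the 4 real-time-consistent orders over 5 completed LIFO stack ops fails the sequential spec
e.g. A, B, C, D, E: illegal at step 3, since C pop() → 97 cannot apply there
e.g. A, B, C, E, D: illegal at step 3, since C pop() → 97 cannot apply there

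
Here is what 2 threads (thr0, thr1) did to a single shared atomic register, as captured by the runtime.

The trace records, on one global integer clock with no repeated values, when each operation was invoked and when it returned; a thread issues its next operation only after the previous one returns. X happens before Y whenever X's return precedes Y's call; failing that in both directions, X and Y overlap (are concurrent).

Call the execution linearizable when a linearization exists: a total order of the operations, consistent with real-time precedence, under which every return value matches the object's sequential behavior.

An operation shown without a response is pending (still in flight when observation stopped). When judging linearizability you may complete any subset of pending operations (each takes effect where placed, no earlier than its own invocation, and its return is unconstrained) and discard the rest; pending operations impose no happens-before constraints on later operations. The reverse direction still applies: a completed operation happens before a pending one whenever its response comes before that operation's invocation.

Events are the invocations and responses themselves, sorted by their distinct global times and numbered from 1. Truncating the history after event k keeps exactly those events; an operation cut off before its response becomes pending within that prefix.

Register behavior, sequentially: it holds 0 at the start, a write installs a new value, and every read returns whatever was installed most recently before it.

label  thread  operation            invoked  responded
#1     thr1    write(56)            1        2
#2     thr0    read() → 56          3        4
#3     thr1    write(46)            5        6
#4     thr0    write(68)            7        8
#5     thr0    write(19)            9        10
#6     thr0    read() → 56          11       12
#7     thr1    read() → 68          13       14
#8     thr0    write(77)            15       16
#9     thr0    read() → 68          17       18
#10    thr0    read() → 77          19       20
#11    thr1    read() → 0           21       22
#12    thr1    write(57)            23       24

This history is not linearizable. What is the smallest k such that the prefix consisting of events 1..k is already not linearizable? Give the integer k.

12

events 1..11 are still linearizable — one witness is #1, #2, #3, #4, #5:
1. #1 write(56), leaving value 56
2. #2 read() → 56, leaving value 56
3. #3 write(46), leaving value 46
4. #4 write(68), leaving value 68
5. #5 write(19), leaving value 19
adding event 12 (#6 responds at 12) leaves no legal real-time order
take #1, #2, #3, #4, #5, #6: step 6 already fails, because #6 read() → 56 cannot occur there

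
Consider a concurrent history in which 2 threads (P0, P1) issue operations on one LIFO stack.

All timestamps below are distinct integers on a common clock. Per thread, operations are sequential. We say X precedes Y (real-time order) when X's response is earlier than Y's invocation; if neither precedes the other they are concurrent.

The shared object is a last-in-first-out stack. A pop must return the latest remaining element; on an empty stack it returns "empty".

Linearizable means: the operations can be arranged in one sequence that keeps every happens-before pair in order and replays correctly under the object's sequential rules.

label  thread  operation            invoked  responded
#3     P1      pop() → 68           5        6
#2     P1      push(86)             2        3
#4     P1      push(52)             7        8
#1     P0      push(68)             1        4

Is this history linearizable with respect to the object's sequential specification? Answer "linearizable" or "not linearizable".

witness order: #2, #1, #3, #4
step 1: #2 push(86) — stack <86>
step 2: #1 push(68) — stack <86,68>
step 3: #3 pop() → 68 — stack <86>
step 4: #4 push(52) — stack <86,52>

linearizable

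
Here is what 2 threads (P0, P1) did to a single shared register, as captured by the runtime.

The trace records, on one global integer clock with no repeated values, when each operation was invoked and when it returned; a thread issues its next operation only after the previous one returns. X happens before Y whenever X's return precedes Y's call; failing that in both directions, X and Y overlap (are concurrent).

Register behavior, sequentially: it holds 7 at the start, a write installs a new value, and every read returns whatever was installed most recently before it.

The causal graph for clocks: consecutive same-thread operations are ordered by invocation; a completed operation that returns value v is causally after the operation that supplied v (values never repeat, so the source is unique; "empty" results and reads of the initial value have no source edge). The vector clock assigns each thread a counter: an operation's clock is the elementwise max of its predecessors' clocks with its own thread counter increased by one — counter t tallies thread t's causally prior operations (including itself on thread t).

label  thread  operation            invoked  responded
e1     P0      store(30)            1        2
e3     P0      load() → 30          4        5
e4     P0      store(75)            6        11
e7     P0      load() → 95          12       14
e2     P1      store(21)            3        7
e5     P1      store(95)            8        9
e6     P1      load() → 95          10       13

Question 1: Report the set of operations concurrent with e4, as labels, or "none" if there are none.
e2, e5, e6

e4 runs from 6 to 11; window-overlapping ops are concurrent
e1 [1,2]: before
e2 [3,7]: concurrent
e3 [4,5]: before
e5 [8,9]: concurrent
e6 [10,13]: concurrent
e7 [12,14]: after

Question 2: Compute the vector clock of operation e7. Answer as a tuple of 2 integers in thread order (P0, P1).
(4, 2)

root op e2, invoked 3: fresh clock plus P1's own tick → (0, 1)
root op e1, invoked 1: fresh clock plus P0's own tick → (1, 0)
invoked at 8, e5 merges VC(e2)=(0, 1) and bumps P1's slot → (0, 2)
invoked at 4, e3 merges VC(e1)=(1, 0) and bumps P0's slot → (2, 0)
invoked at 10, e6 merges VC(e5)=(0, 2) and bumps P1's slot → (0, 3)
invoked at 6, e4 merges VC(e3)=(2, 0) and bumps P0's slot → (3, 0)
invoked at 12, e7 merges VC(e4)=(3, 0), VC(e5)=(0, 2) and bumps P0's slot → (4, 2)
target: VC(e7) = (4, 2)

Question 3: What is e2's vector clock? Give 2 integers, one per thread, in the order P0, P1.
(0, 1)

no predecessors for e2 (invoked 3): P1 increments from zero → (0, 1)
no predecessors for e1 (invoked 1): P0 increments from zero → (1, 0)
e5, invoked 8, takes VC(e2)=(0, 1) under max, adds 1 for P1 → (0, 2)
e3, invoked 4, takes VC(e1)=(1, 0) under max, adds 1 for P0 → (2, 0)
e6, invoked 10, takes VC(e5)=(0, 2) under max, adds 1 for P1 → (0, 3)
e4, invoked 6, takes VC(e3)=(2, 0) under max, adds 1 for P0 → (3, 0)
e7, invoked 12, takes VC(e4)=(3, 0), VC(e5)=(0, 2) under max, adds 1 for P0 → (4, 2)
target: VC(e2) = (0, 1)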